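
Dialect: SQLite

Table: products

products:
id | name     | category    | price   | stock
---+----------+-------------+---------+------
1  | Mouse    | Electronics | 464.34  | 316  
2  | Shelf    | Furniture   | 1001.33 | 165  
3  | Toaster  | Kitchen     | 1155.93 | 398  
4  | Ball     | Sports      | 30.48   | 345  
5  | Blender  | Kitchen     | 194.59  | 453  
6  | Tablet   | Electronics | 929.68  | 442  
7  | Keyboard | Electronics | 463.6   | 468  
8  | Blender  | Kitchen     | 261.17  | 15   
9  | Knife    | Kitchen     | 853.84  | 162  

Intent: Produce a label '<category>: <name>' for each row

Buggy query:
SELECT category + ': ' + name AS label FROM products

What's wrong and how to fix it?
Bug: SQLite uses || for string concatenation; + coerces text to numbers (yielding 0)

Fix: Replace + with || to concatenate text

Corrected query:
SELECT category || ': ' || name AS label FROM products

Result:
label                
---------------------
Electronics: Mouse   
Furniture: Shelf     
Kitchen: Toaster     
Sports: Ball         
Kitchen: Blender     
Electronics: Tablet  
Electronics: Keyboard
Kitchen: Blender     
Kitchen: Knife       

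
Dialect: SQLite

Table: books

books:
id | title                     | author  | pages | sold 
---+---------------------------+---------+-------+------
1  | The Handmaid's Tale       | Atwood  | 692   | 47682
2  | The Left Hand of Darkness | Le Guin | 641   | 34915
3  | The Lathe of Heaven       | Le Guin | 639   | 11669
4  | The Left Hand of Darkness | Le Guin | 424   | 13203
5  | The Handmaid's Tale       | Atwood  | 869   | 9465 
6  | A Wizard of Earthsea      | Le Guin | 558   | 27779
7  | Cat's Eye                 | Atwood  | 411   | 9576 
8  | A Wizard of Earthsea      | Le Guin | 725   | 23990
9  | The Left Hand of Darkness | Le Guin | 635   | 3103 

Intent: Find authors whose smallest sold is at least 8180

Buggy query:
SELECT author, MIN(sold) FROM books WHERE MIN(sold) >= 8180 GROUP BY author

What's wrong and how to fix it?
Bug: Aggregates like MIN are computed per group after WHERE runs

Fix: Replace WHERE with HAVING after the GROUP BY

Corrected query:
SELECT author, MIN(sold) FROM books GROUP BY author HAVING MIN(sold) >= 8180

Result:
author | MIN(sold)
-------+----------
Atwood | 9465     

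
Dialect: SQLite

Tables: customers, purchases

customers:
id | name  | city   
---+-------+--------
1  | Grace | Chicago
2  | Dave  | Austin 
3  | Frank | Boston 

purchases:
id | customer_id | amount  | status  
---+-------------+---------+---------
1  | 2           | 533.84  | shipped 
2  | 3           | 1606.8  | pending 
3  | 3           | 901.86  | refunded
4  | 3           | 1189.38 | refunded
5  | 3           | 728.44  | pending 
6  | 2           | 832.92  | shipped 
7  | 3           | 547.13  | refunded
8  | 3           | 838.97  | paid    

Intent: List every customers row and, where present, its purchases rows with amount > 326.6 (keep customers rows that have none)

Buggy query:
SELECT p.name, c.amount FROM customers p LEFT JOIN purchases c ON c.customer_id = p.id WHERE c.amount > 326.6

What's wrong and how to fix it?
Bug: A WHERE condition on the right-hand table after LEFT JOIN drops unmatched parents

Fix: Move the right-table condition into the ON clause so unmatched parents are kept

Corrected query:
SELECT p.name, c.amount FROM customers p LEFT JOIN purchases c ON c.customer_id = p.id AND c.amount > 326.6

Result:
name  | amount 
------+--------
Grace | NULL   
Dave  | 533.84 
Dave  | 832.92 
Frank | 547.13 
Frank | 728.44 
Frank | 838.97 
Frank | 901.86 
Frank | 1189.38
Frank | 1606.8 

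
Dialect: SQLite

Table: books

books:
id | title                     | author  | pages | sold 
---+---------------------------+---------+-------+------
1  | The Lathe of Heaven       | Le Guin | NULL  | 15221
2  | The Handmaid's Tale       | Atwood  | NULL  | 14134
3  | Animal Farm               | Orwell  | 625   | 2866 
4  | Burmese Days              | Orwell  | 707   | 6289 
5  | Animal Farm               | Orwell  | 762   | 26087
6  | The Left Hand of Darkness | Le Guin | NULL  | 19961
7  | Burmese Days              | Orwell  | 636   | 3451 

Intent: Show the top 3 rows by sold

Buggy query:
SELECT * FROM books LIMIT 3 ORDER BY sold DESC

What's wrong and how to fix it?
Bug: ORDER BY cannot follow LIMIT; LIMIT is the final clause

Fix: Swap the clauses: ORDER BY first, then LIMIT

Corrected query:
SELECT * FROM books ORDER BY sold DESC LIMIT 3

Result:
id | title                     | author  | pages | sold 
---+---------------------------+---------+-------+------
5  | Animal Farm               | Orwell  | 762   | 26087
6  | The Left Hand of Darkness | Le Guin | NULL  | 19961
1  | The Lathe of Heaven       | Le Guin | NULL  | 15221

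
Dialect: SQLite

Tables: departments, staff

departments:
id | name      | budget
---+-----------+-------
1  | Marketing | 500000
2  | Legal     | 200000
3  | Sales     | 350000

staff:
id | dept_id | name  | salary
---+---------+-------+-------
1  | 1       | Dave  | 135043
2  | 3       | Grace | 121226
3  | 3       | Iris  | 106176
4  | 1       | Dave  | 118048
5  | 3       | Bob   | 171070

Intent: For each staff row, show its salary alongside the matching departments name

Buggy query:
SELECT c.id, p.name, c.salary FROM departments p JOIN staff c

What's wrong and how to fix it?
Bug: Missing join condition: each staff row is matched to all departments rows instead of just its own

Fix: Add ON c.dept_id = p.id to the JOIN

Corrected query:
SELECT c.id, p.name, c.salary FROM departments p JOIN staff c ON c.dept_id = p.id

Result:
id | name      | salary
---+-----------+-------
1  | Marketing | 135043
2  | Sales     | 121226
3  | Sales     | 106176
4  | Marketing | 118048
5  | Sales     | 171070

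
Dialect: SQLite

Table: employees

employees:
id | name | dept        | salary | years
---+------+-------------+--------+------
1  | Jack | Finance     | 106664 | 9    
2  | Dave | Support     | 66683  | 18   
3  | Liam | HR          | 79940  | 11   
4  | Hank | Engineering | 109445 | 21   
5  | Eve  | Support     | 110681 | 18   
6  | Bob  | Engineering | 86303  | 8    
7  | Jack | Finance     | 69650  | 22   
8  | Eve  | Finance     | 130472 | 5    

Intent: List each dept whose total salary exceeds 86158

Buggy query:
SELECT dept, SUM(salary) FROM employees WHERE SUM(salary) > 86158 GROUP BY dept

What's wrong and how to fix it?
Bug: Aggregate functions cannot appear in a WHERE clause

Fix: Move the aggregate condition to a HAVING clause

Corrected query:
SELECT dept, SUM(salary) FROM employees GROUP BY dept HAVING SUM(salary) > 86158

Result:
dept        | SUM(salary)
------------+------------
Engineering | 195748     
Finance     | 306786     
Support     | 177364     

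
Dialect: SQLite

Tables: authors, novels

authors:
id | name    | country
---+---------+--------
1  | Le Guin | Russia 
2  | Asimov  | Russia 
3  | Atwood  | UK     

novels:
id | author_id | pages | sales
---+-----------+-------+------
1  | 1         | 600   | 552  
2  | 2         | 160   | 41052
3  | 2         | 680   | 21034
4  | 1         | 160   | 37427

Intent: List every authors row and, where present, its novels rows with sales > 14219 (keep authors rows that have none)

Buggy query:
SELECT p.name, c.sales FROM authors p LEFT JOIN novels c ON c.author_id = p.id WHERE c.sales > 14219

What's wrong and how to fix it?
Bug: Filtering c.sales in WHERE discards the NULL rows produced by LEFT JOIN, turning it into an inner join

Fix: Put 'c.sales > 14219' in the JOIN's ON clause instead of WHERE

Corrected query:
SELECT p.name, c.sales FROM authors p LEFT JOIN novels c ON c.author_id = p.id AND c.sales > 14219

Result:
name    | sales
--------+------
Le Guin | 37427
Asimov  | 21034
Asimov  | 41052
Atwood  | NULL 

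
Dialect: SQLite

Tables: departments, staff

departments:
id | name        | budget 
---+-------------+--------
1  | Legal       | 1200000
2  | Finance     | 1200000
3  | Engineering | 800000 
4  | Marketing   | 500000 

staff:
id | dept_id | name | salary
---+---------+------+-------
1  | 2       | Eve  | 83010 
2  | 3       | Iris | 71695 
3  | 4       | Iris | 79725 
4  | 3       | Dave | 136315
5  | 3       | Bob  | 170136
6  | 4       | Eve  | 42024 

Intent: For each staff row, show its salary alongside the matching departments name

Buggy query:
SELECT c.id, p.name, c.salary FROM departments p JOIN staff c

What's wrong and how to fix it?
Bug: Missing join condition: each staff row is matched to all departments rows instead of just its own

Fix: Specify the join condition linking the foreign key to the parent id

Corrected query:
SELECT c.id, p.name, c.salary FROM departments p JOIN staff c ON c.dept_id = p.id

Result:
id | name        | salary
---+-------------+-------
1  | Finance     | 83010 
2  | Engineering | 71695 
3  | Marketing   | 79725 
4  | Engineering | 136315
5  | Engineering | 170136
6  | Marketing   | 42024 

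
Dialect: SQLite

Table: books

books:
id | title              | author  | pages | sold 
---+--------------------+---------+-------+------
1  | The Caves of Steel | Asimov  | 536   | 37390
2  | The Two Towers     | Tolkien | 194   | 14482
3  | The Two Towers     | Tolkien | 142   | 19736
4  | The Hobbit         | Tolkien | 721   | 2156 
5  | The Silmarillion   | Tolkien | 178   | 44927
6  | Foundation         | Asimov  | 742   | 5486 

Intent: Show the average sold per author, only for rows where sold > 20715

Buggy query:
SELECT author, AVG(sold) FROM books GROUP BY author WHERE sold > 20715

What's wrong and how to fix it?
Bug: WHERE cannot follow GROUP BY

Fix: Move the WHERE clause before GROUP BY

Corrected query:
SELECT author, AVG(sold) FROM books WHERE sold > 20715 GROUP BY author

Result:
author  | AVG(sold)
--------+----------
Asimov  | 37390    
Tolkien | 44927    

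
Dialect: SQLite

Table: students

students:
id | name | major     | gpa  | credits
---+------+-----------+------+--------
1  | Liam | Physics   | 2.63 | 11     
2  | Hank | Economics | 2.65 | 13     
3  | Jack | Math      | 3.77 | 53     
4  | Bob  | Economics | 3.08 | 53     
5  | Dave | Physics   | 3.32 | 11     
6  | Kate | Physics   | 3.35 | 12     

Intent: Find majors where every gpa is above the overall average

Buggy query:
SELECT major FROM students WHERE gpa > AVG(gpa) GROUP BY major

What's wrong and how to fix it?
Bug: WHERE evaluates per row before aggregation, so AVG() is unavailable

Fix: Use a subquery for AVG and a HAVING MIN(...) filter so the condition holds for every row in the group

Corrected query:
SELECT major FROM students GROUP BY major HAVING MIN(gpa) > (SELECT AVG(gpa) FROM students)

Result:
major
-----
Math 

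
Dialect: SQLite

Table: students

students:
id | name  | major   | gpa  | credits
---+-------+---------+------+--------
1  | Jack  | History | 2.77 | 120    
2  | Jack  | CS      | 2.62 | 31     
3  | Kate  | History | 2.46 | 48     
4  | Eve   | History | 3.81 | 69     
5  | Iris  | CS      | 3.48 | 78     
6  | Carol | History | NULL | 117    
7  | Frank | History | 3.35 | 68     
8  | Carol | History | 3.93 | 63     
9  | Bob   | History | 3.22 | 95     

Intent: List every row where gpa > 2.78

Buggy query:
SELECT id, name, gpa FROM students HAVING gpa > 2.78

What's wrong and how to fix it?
Bug: This is a non-aggregate query (no GROUP BY, no aggregates), so in SQLite the HAVING clause is invalid here; a row-level condition belongs in WHERE

Fix: Use WHERE for row-level filtering

Corrected query:
SELECT id, name, gpa FROM students WHERE gpa > 2.78

Result:
id | name  | gpa 
---+-------+-----
4  | Eve   | 3.81
5  | Iris  | 3.48
7  | Frank | 3.35
8  | Carol | 3.93
9  | Bob   | 3.22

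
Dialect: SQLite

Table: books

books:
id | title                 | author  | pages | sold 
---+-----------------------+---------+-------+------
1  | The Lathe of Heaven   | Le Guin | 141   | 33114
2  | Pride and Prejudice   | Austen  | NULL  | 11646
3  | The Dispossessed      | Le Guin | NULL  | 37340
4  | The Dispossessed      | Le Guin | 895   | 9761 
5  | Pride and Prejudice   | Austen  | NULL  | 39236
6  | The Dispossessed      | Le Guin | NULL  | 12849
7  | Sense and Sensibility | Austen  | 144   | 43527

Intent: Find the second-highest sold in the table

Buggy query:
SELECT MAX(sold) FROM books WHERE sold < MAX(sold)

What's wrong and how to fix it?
Bug: MAX(sold) on the right of the comparison is an aggregate-in-WHERE error

Fix: Put the inner MAX in a scalar subquery

Corrected query:
SELECT MAX(sold) FROM books WHERE sold < (SELECT MAX(sold) FROM books)

Result:
MAX(sold)
---------
39236    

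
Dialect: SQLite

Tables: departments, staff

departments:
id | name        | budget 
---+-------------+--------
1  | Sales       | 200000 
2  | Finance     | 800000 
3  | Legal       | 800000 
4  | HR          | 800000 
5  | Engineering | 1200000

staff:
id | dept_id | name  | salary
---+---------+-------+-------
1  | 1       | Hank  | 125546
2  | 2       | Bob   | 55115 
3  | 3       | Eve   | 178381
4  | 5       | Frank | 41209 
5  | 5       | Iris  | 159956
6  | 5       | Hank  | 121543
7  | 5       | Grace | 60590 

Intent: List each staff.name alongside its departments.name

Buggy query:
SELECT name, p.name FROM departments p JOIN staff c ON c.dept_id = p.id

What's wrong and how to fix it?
Bug: 'name' exists in both joined tables, so the database can't tell which one is meant

Fix: Prefix ambiguous columns with the table alias

Corrected query:
SELECT c.name, p.name FROM departments p JOIN staff c ON c.dept_id = p.id

Result:
name  | name       
------+------------
Hank  | Sales      
Bob   | Finance    
Eve   | Legal      
Frank | Engineering
Iris  | Engineering
Hank  | Engineering
Grace | Engineering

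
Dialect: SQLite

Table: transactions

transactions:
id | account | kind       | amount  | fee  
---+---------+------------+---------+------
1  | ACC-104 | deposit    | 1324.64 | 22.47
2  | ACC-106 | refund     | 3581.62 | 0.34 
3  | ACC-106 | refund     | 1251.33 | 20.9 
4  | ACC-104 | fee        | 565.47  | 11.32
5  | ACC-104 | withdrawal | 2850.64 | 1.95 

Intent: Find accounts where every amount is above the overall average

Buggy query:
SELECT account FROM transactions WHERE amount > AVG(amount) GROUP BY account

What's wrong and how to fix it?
Bug: AVG() is an aggregate; it can't sit directly in WHERE

Fix: Compute the overall average in a scalar subquery and compare each group's MIN against it in HAVING

Corrected query:
SELECT account FROM transactions GROUP BY account HAVING MIN(amount) > (SELECT AVG(amount) FROM transactions)

Result:
(no rows)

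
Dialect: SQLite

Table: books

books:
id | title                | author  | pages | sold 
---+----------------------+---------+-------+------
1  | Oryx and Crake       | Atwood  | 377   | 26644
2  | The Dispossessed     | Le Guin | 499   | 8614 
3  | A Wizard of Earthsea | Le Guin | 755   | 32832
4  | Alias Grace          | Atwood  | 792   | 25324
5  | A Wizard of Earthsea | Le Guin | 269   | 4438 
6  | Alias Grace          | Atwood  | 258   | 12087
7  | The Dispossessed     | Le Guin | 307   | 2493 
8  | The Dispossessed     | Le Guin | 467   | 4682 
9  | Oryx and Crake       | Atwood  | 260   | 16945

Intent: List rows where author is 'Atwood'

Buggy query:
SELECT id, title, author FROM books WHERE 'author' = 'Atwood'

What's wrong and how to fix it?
Bug: Single quotes denote string literals in SQL; the column name is being compared as a constant string

Fix: Reference the column as author without single quotes

Corrected query:
SELECT id, title, author FROM books WHERE author = 'Atwood'

Result:
id | title          | author
---+----------------+-------
1  | Oryx and Crake | Atwood
4  | Alias Grace    | Atwood
6  | Alias Grace    | Atwood
9  | Oryx and Crake | Atwood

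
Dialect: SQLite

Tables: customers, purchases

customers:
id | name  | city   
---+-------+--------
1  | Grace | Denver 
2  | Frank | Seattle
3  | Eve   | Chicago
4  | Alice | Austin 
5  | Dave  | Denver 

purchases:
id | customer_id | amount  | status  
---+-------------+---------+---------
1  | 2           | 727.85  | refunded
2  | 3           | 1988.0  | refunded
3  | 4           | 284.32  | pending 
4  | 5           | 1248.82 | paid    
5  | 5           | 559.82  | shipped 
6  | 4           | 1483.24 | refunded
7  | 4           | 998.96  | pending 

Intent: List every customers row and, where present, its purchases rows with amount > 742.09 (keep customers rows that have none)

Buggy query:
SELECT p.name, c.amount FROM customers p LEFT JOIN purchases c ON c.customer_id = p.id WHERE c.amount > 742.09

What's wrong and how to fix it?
Bug: A WHERE condition on the right-hand table after LEFT JOIN drops unmatched parents

Fix: Put 'c.amount > 742.09' in the JOIN's ON clause instead of WHERE

Corrected query:
SELECT p.name, c.amount FROM customers p LEFT JOIN purchases c ON c.customer_id = p.id AND c.amount > 742.09

Result:
name  | amount 
------+--------
Grace | NULL   
Frank | NULL   
Eve   | 1988   
Alice | 998.96 
Alice | 1483.24
Dave  | 1248.82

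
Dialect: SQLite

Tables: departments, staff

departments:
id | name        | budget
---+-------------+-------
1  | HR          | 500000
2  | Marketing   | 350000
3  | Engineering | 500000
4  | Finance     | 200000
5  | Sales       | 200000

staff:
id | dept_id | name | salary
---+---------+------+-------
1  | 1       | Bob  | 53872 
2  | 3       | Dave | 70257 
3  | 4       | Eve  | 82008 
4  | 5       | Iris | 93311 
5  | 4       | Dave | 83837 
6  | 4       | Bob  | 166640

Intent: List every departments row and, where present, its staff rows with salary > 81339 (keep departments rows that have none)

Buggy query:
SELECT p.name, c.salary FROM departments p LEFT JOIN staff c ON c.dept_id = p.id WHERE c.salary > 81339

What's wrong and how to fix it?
Bug: Filtering c.salary in WHERE discards the NULL rows produced by LEFT JOIN, turning it into an inner join

Fix: Move the right-table condition into the ON clause so unmatched parents are kept

Corrected query:
SELECT p.name, c.salary FROM departments p LEFT JOIN staff c ON c.dept_id = p.id AND c.salary > 81339

Result:
name        | salary
------------+-------
HR          | NULL  
Marketing   | NULL  
Engineering | NULL  
Finance     | 82008 
Finance     | 83837 
Finance     | 166640
Sales       | 93311 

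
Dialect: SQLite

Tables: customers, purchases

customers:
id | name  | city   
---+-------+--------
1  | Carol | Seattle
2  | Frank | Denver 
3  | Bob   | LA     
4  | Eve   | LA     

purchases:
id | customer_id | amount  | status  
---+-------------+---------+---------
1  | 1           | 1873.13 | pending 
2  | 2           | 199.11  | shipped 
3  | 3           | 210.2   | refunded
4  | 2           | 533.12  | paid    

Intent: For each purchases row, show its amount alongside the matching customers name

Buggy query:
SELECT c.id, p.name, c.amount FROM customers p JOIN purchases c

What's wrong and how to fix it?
Bug: JOIN with no ON clause produces a cartesian product; every purchases row pairs with every customers row

Fix: Specify the join condition linking the foreign key to the parent id

Corrected query:
SELECT c.id, p.name, c.amount FROM customers p JOIN purchases c ON c.customer_id = p.id

Result:
id | name  | amount 
---+-------+--------
1  | Carol | 1873.13
2  | Frank | 199.11 
3  | Bob   | 210.2  
4  | Frank | 533.12 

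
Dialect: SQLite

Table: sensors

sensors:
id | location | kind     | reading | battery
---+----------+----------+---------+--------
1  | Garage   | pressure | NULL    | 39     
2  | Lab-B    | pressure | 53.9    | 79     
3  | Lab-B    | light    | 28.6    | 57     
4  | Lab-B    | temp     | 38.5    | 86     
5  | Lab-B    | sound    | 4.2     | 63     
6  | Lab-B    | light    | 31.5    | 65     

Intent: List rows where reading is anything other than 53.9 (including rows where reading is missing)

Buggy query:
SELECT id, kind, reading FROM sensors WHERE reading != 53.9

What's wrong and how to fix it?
Bug: 'reading != 53.9' is unknown when reading is NULL, so NULL rows are silently excluded

Fix: Add an explicit OR reading IS NULL to include the missing-value rows

Corrected query:
SELECT id, kind, reading FROM sensors WHERE reading != 53.9 OR reading IS NULL

Result:
id | kind     | reading
---+----------+--------
1  | pressure | NULL   
3  | light    | 28.6   
4  | temp     | 38.5   
5  | sound    | 4.2    
6  | light    | 31.5   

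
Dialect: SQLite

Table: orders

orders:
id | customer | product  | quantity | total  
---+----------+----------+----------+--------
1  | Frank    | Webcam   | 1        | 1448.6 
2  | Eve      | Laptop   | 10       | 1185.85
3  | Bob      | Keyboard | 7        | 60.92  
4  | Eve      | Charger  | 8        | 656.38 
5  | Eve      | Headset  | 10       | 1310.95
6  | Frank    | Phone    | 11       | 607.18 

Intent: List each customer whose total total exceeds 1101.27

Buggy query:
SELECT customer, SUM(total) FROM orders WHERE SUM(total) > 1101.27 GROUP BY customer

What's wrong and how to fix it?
Bug: SUM(total) is an aggregate, but WHERE filters rows before aggregation

Fix: Move the aggregate condition to a HAVING clause

Corrected query:
SELECT customer, SUM(total) FROM orders GROUP BY customer HAVING SUM(total) > 1101.27

Result:
customer | SUM(total)
---------+-----------
Eve      | 3153.18   
Frank    | 2055.78   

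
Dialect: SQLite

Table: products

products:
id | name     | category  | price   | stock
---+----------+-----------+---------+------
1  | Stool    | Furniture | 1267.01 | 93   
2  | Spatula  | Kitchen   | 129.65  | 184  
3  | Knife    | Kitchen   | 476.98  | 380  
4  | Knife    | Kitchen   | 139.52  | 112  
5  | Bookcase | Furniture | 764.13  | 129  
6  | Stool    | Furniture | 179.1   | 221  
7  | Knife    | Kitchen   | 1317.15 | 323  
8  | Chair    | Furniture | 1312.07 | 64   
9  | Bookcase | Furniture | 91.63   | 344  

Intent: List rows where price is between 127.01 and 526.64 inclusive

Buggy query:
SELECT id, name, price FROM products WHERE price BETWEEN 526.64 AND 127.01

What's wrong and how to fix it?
Bug: BETWEEN expects the lower bound first; with 526.64 AND 127.01 the range is empty

Fix: Write BETWEEN 127.01 AND 526.64

Corrected query:
SELECT id, name, price FROM products WHERE price BETWEEN 127.01 AND 526.64

Result:
id | name    | price 
---+---------+-------
2  | Spatula | 129.65
3  | Knife   | 476.98
4  | Knife   | 139.52
6  | Stool   | 179.1 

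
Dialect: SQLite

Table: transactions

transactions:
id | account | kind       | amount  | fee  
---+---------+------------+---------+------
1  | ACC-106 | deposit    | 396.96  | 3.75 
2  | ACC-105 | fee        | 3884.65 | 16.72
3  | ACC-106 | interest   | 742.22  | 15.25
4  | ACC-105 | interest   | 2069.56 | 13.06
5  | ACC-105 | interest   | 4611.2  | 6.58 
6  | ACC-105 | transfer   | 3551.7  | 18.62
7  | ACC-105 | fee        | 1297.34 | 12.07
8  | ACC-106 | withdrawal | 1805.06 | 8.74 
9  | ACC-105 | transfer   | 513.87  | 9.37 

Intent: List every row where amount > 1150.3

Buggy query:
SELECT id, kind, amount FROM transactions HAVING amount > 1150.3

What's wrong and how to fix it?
Bug: HAVING filters the output of aggregation, but this query has no GROUP BY and no aggregate functions, so SQLite rejects it (HAVING clause on a non-aggregate query); the condition here is per row

Fix: Use WHERE for row-level filtering

Corrected query:
SELECT id, kind, amount FROM transactions WHERE amount > 1150.3

Result:
id | kind       | amount 
---+------------+--------
2  | fee        | 3884.65
4  | interest   | 2069.56
5  | interest   | 4611.2 
6  | transfer   | 3551.7 
7  | fee        | 1297.34
8  | withdrawal | 1805.06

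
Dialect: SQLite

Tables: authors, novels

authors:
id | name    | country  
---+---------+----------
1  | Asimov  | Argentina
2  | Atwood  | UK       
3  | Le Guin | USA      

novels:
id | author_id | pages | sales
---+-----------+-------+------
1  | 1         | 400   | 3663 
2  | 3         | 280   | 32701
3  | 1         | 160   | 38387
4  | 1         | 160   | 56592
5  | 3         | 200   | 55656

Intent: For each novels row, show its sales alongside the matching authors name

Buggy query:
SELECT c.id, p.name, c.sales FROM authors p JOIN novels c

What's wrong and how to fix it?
Bug: JOIN with no ON clause produces a cartesian product; every novels row pairs with every authors row

Fix: Add ON c.author_id = p.id to the JOIN

Corrected query:
SELECT c.id, p.name, c.sales FROM authors p JOIN novels c ON c.author_id = p.id

Result:
id | name    | sales
---+---------+------
1  | Asimov  | 3663 
2  | Le Guin | 32701
3  | Asimov  | 38387
4  | Asimov  | 56592
5  | Le Guin | 55656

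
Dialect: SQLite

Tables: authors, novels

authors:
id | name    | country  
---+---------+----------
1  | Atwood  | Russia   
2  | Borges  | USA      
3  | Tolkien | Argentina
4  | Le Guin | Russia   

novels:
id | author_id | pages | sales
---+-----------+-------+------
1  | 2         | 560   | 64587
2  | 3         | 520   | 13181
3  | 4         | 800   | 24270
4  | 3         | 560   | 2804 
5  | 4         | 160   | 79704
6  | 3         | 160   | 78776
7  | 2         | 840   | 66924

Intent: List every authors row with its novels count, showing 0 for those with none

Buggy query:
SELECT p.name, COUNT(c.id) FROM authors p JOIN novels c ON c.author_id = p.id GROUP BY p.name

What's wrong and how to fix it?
Bug: INNER JOIN drops authors rows that have no matching novels rows

Fix: Use LEFT JOIN so parents without children still appear (COUNT(c.id) gives 0)

Corrected query:
SELECT p.name, COUNT(c.id) FROM authors p LEFT JOIN novels c ON c.author_id = p.id GROUP BY p.name

Result:
name    | COUNT(c.id)
--------+------------
Atwood  | 0          
Borges  | 2          
Le Guin | 2          
Tolkien | 3          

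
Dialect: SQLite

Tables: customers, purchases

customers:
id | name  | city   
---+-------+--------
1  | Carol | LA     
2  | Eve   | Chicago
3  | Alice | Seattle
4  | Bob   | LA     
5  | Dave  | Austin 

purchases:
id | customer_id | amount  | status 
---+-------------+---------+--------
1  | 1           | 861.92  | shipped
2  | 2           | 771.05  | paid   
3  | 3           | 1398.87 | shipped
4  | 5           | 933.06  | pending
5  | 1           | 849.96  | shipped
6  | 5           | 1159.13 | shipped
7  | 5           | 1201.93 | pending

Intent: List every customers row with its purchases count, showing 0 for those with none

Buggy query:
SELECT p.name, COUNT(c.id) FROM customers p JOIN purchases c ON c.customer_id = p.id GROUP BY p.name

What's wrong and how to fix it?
Bug: INNER JOIN drops customers rows that have no matching purchases rows

Fix: Use LEFT JOIN so parents without children still appear (COUNT(c.id) gives 0)

Corrected query:
SELECT p.name, COUNT(c.id) FROM customers p LEFT JOIN purchases c ON c.customer_id = p.id GROUP BY p.name

Result:
name  | COUNT(c.id)
------+------------
Alice | 1          
Bob   | 0          
Carol | 2          
Dave  | 3          
Eve   | 1          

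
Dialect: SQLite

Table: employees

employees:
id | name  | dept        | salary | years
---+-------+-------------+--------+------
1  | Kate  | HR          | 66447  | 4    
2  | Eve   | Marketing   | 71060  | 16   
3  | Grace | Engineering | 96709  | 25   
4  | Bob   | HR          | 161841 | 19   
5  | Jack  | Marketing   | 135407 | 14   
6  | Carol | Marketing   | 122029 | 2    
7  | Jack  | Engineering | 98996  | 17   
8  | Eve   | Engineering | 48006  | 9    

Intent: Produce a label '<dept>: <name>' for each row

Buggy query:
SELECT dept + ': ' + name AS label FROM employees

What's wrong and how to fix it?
Bug: SQLite uses || for string concatenation; + coerces text to numbers (yielding 0)

Fix: Use the || operator for string concatenation

Corrected query:
SELECT dept || ': ' || name AS label FROM employees

Result:
label             
------------------
HR: Kate          
Marketing: Eve    
Engineering: Grace
HR: Bob           
Marketing: Jack   
Marketing: Carol  
Engineering: Jack 
Engineering: Eve  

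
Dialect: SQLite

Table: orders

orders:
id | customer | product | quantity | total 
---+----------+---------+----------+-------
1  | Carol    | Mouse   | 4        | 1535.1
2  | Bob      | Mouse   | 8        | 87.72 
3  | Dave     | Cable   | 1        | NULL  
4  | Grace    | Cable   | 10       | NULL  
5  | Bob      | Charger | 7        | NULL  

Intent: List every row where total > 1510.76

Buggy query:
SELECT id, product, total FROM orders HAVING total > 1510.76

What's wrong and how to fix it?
Bug: This is a non-aggregate query (no GROUP BY, no aggregates), so in SQLite the HAVING clause is invalid here; a row-level condition belongs in WHERE

Fix: Replace HAVING with WHERE since the condition applies to individual rows

Corrected query:
SELECT id, product, total FROM orders WHERE total > 1510.76

Result:
id | product | total 
---+---------+-------
1  | Mouse   | 1535.1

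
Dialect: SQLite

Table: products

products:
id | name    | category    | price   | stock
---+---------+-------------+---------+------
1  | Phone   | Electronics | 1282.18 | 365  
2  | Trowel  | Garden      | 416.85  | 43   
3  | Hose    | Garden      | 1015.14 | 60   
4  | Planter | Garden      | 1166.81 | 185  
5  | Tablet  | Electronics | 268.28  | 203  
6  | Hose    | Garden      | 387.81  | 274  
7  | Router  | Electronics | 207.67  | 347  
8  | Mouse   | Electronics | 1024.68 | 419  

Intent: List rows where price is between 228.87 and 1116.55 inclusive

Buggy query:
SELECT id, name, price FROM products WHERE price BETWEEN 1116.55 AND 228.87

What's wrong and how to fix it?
Bug: BETWEEN expects the lower bound first; with 1116.55 AND 228.87 the range is empty

Fix: Swap the bounds so the smaller value comes first

Corrected query:
SELECT id, name, price FROM products WHERE price BETWEEN 228.87 AND 1116.55

Result:
id | name   | price  
---+--------+--------
2  | Trowel | 416.85 
3  | Hose   | 1015.14
5  | Tablet | 268.28 
6  | Hose   | 387.81 
8  | Mouse  | 1024.68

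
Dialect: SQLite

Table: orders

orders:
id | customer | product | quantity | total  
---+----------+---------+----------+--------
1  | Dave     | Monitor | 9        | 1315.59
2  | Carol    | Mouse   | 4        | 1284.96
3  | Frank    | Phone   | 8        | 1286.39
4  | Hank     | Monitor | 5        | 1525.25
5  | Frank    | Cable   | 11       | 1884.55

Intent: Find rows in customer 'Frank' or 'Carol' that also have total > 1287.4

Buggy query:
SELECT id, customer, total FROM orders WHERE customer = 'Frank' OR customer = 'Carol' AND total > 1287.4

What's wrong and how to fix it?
Bug: AND binds tighter than OR, so this parses as customer = 'Frank' OR (customer = 'Carol' AND total > 1287.4)

Fix: Group the OR with parentheses (or use IN), then AND the threshold

Corrected query:
SELECT id, customer, total FROM orders WHERE (customer = 'Frank' OR customer = 'Carol') AND total > 1287.4

Result:
id | customer | total  
---+----------+--------
5  | Frank    | 1884.55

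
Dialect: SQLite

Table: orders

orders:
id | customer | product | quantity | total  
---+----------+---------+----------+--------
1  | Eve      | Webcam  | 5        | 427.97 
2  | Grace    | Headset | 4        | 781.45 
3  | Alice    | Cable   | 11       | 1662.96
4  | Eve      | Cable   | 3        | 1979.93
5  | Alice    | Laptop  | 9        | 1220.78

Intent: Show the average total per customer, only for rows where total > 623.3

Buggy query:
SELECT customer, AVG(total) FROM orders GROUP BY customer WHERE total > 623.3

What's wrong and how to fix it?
Bug: Row-level WHERE must come before GROUP BY in the clause order

Fix: Move the WHERE clause before GROUP BY

Corrected query:
SELECT customer, AVG(total) FROM orders WHERE total > 623.3 GROUP BY customer

Result:
customer | AVG(total)
---------+-----------
Alice    | 1441.87   
Eve      | 1979.93   
Grace    | 781.45    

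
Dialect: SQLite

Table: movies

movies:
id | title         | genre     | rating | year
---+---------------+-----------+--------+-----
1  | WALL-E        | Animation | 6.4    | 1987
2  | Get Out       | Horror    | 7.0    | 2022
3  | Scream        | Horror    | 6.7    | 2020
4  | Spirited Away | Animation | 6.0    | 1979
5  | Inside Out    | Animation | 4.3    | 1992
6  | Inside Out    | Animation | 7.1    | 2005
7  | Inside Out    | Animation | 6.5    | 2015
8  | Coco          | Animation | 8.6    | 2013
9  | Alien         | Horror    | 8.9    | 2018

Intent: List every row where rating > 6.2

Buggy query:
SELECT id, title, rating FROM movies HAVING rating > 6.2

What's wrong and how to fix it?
Bug: This is a non-aggregate query (no GROUP BY, no aggregates), so in SQLite the HAVING clause is invalid here; a row-level condition belongs in WHERE

Fix: Use WHERE for row-level filtering

Corrected query:
SELECT id, title, rating FROM movies WHERE rating > 6.2

Result:
id | title      | rating
---+------------+-------
1  | WALL-E     | 6.4   
2  | Get Out    | 7     
3  | Scream     | 6.7   
6  | Inside Out | 7.1   
7  | Inside Out | 6.5   
8  | Coco       | 8.6   
9  | Alien      | 8.9   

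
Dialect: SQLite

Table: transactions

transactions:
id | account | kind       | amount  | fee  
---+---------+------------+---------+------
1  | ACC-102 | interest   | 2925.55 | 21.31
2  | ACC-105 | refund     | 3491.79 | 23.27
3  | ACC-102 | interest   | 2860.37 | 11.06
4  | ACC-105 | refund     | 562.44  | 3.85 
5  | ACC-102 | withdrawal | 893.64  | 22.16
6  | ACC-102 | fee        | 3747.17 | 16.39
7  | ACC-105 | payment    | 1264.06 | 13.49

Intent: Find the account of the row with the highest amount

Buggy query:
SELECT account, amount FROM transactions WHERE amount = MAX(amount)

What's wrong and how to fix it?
Bug: WHERE is evaluated per row; an aggregate over the whole table isn't defined there

Fix: Wrap MAX in a scalar subquery so WHERE compares against a single value

Corrected query:
SELECT account, amount FROM transactions WHERE amount = (SELECT MAX(amount) FROM transactions)

Result:
account | amount 
--------+--------
ACC-102 | 3747.17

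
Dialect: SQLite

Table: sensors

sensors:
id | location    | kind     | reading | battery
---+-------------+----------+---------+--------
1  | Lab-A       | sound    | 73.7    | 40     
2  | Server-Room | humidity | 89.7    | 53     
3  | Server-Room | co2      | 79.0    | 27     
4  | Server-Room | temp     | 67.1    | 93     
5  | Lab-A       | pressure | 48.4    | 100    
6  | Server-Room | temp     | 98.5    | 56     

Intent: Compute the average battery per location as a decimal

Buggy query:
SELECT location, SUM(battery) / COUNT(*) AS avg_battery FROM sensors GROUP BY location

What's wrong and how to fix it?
Bug: Both operands are integers, so '/' performs integer division and truncates

Fix: Cast one side to REAL so the division keeps the fractional part

Corrected query:
SELECT location, SUM(battery) * 1.0 / COUNT(*) AS avg_battery FROM sensors GROUP BY location

Result:
location    | avg_battery
------------+------------
Lab-A       | 70         
Server-Room | 57.25      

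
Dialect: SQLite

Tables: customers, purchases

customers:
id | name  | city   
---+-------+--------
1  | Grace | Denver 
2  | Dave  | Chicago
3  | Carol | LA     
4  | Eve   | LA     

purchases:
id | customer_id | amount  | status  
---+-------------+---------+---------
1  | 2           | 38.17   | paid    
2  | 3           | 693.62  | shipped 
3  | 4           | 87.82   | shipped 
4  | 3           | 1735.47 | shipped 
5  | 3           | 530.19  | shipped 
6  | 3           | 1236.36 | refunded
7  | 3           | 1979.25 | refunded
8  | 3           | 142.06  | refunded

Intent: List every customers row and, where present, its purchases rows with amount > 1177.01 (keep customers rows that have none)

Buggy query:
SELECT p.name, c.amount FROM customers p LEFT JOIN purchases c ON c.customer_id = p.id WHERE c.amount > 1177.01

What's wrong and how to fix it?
Bug: A WHERE condition on the right-hand table after LEFT JOIN drops unmatched parents

Fix: Move the right-table condition into the ON clause so unmatched parents are kept

Corrected query:
SELECT p.name, c.amount FROM customers p LEFT JOIN purchases c ON c.customer_id = p.id AND c.amount > 1177.01

Result:
name  | amount 
------+--------
Grace | NULL   
Dave  | NULL   
Carol | 1236.36
Carol | 1735.47
Carol | 1979.25
Eve   | NULL   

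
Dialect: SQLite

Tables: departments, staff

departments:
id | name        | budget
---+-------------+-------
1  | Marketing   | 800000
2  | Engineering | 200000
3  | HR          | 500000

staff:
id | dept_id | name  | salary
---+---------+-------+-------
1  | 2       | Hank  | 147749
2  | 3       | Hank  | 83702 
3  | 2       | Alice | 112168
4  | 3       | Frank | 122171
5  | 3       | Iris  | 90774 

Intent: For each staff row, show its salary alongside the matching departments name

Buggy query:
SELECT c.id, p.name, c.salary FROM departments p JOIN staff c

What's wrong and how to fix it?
Bug: Missing join condition: each staff row is matched to all departments rows instead of just its own

Fix: Specify the join condition linking the foreign key to the parent id

Corrected query:
SELECT c.id, p.name, c.salary FROM departments p JOIN staff c ON c.dept_id = p.id

Result:
id | name        | salary
---+-------------+-------
1  | Engineering | 147749
2  | HR          | 83702 
3  | Engineering | 112168
4  | HR          | 122171
5  | HR          | 90774 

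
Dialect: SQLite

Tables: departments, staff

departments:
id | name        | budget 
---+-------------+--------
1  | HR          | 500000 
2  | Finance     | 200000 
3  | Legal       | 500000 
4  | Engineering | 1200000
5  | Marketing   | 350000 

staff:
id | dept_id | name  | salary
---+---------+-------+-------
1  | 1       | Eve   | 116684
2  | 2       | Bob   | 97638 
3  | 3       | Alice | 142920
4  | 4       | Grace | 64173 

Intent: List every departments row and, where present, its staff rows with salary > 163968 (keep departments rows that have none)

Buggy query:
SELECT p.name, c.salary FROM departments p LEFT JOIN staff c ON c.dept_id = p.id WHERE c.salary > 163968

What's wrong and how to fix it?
Bug: A WHERE condition on the right-hand table after LEFT JOIN drops unmatched parents

Fix: Put 'c.salary > 163968' in the JOIN's ON clause instead of WHERE

Corrected query:
SELECT p.name, c.salary FROM departments p LEFT JOIN staff c ON c.dept_id = p.id AND c.salary > 163968

Result:
name        | salary
------------+-------
HR          | NULL  
Finance     | NULL  
Legal       | NULL  
Engineering | NULL  
Marketing   | NULL  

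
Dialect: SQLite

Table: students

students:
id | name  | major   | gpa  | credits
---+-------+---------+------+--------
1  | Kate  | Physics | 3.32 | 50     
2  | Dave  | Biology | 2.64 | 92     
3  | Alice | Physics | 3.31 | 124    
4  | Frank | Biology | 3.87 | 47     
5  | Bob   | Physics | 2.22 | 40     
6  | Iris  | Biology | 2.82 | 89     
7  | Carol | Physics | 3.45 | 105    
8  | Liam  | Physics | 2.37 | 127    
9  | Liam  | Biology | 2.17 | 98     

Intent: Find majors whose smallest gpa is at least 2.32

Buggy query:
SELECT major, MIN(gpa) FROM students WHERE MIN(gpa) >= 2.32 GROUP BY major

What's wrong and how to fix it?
Bug: Aggregates like MIN are computed per group after WHERE runs

Fix: Replace WHERE with HAVING after the GROUP BY

Corrected query:
SELECT major, MIN(gpa) FROM students GROUP BY major HAVING MIN(gpa) >= 2.32

Result:
(no rows)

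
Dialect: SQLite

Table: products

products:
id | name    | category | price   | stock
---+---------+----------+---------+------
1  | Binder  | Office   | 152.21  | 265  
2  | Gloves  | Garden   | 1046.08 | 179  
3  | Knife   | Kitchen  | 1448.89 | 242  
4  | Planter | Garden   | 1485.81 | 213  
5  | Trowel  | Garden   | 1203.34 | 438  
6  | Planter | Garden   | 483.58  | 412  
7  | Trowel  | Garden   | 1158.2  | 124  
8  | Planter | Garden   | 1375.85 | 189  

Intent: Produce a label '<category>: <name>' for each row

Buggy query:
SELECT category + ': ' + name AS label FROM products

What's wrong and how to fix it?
Bug: SQLite uses || for string concatenation; + coerces text to numbers (yielding 0)

Fix: Use the || operator for string concatenation

Corrected query:
SELECT category || ': ' || name AS label FROM products

Result:
label          
---------------
Office: Binder 
Garden: Gloves 
Kitchen: Knife 
Garden: Planter
Garden: Trowel 
Garden: Planter
Garden: Trowel 
Garden: Planter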